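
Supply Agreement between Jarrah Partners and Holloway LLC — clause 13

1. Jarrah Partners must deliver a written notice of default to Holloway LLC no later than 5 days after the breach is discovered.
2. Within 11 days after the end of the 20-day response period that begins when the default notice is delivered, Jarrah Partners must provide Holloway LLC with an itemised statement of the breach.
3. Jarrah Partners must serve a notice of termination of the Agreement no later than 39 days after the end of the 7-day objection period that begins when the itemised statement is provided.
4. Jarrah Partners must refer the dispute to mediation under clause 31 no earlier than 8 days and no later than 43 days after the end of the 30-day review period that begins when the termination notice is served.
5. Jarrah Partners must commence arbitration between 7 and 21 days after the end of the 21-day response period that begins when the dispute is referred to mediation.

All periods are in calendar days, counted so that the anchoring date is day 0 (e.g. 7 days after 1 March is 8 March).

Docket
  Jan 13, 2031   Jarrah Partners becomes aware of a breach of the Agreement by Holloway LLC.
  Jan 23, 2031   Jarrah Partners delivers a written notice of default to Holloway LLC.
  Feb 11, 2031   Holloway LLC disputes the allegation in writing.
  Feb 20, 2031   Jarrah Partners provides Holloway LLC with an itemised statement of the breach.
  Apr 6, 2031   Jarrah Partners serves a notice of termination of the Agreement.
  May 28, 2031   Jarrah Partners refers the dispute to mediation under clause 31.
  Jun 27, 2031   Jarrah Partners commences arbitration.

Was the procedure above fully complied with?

No

(1) due by Jan 13, 2031 + 5 days = Jan 18, 2031; not done until Jan 23, 2031, 5 days after the deadline.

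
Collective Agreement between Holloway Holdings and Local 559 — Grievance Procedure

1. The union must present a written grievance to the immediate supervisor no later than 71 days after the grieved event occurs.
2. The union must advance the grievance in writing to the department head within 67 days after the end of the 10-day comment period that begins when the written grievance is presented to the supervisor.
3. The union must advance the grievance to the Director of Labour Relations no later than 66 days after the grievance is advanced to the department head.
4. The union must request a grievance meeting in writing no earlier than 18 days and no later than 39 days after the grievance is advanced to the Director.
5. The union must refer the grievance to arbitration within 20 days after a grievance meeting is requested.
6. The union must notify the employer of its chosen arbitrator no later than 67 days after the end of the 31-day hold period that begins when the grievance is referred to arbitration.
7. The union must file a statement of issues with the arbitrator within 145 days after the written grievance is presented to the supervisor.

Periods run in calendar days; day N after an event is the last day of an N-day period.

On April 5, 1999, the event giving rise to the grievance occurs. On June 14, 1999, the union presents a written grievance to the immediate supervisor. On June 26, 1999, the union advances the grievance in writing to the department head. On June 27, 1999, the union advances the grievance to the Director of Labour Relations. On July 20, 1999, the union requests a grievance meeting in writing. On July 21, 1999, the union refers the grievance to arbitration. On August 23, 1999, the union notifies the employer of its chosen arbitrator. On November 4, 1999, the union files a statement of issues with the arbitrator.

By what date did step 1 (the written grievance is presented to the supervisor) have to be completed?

Step 1 runs from April 5, 1999, when the grieved event occurs. 71 days after April 5, 1999 is June 15, 1999.

June 15, 1999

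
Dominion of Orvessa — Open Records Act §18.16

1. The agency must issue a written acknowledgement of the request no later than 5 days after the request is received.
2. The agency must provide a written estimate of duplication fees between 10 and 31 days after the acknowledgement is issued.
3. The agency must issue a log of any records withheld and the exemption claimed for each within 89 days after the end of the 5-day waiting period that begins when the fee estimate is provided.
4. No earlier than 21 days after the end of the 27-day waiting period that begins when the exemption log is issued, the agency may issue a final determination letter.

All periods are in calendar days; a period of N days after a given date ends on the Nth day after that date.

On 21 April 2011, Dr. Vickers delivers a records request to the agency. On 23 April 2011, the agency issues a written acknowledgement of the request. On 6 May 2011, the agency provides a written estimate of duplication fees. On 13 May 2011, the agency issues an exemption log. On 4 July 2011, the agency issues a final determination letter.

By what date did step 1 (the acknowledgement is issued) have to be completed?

26 April 2011

Step 1 runs from 21 April 2011, when the request is received. 5 days after 21 April 2011 is 26 April 2011.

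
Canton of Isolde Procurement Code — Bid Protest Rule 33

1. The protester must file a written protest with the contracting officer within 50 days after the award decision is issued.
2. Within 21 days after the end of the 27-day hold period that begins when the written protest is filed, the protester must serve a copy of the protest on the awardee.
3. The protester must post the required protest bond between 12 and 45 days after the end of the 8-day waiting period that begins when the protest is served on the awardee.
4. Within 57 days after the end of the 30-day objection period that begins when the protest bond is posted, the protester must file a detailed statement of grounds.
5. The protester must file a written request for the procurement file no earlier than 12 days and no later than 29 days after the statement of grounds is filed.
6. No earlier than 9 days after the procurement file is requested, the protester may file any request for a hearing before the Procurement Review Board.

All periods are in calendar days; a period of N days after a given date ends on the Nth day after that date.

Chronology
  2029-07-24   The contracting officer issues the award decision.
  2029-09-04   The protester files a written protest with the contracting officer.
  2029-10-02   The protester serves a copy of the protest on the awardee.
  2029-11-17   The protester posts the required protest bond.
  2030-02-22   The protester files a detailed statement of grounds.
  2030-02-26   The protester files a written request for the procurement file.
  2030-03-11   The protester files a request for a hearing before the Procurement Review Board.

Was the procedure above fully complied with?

No

Step 1: 50 days after 2029-07-24 (when the award decision is issued) is 2029-09-12; 2029-09-04 is within that limit.
Step 2: 21 days after 2029-10-01 (end of the 27-day hold period, which began when the written protest is filed on 2029-09-04) is 2029-10-22; done 2029-10-02 — timely.
Step 3: the window is 12–45 days after 2029-10-10 (end of the 8-day waiting period, which began when the protest is served on the awardee on 2029-10-02), so 2029-10-22 through 2029-11-24; done 2029-11-17 — within the window.
Step 4: 57 days after 2029-12-17 (end of the 30-day objection period, which began when the protest bond is posted on 2029-11-17) is 2030-02-12; 2030-02-22 misses that deadline by 10 days.
The procedure was therefore not followed at step 4.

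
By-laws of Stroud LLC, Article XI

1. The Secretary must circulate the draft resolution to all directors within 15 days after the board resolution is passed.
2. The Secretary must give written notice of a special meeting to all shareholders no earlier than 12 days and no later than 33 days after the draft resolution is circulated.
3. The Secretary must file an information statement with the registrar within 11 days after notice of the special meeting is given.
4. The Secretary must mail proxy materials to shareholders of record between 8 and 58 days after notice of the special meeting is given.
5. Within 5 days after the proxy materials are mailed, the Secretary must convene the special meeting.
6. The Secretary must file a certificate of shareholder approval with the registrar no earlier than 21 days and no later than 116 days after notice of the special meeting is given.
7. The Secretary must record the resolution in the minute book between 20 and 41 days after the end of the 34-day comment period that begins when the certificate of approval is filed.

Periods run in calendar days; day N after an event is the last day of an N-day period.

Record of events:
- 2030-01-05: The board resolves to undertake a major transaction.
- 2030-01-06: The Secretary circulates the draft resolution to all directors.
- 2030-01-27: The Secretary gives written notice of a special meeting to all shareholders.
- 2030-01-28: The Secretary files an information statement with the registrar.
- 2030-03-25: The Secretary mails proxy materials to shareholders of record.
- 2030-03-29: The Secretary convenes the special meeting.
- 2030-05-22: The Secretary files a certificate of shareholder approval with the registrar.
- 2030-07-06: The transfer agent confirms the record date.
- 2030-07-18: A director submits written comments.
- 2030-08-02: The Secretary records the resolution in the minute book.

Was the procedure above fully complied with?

Yes

(1) due by 2030-01-05 + 15 days = 2030-01-20; done 2030-01-06 — timely.
(2) the permitted window runs from 2030-01-06 + 12 = 2030-01-18 to 2030-01-06 + 33 = 2030-02-08; done 2030-01-27 — within the window.
(3) due by 2030-01-27 + 11 days = 2030-02-07; completed 2030-01-28, before the deadline.
(4) the permitted window runs from 2030-01-27 + 8 = 2030-02-04 to 2030-01-27 + 58 = 2030-03-26; 2030-03-25 falls inside that range.
(5) due by 2030-03-25 + 5 days = 2030-03-30; done 2030-03-29 — timely.
(6) the permitted window runs from 2030-01-27 + 21 = 2030-02-17 to 2030-01-27 + 116 = 2030-05-23; 2030-05-22 falls inside that range.
(7) the permitted window runs from 2030-06-25 + 20 = 2030-07-15 to 2030-06-25 + 41 = 2030-08-05; done 2030-08-02, which is between those dates.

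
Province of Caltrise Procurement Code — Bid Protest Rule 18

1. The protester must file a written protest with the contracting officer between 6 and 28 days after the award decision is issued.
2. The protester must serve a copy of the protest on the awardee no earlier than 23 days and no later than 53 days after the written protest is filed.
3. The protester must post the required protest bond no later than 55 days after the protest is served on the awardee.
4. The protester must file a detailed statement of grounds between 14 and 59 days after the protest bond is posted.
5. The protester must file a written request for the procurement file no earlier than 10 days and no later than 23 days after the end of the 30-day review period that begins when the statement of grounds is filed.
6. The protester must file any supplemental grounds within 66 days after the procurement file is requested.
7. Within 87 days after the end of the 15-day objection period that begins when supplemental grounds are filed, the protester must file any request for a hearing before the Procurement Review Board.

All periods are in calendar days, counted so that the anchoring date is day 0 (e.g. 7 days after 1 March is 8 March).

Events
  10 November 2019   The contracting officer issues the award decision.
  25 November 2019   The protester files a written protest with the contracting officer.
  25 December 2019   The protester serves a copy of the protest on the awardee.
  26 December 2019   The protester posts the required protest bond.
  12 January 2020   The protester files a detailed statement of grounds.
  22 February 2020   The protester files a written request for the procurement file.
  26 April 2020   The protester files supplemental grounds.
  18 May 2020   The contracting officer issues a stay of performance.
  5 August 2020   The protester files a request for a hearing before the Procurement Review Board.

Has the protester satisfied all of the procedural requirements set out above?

Step 1: the window is 6–28 days after 10 November 2019 (when the award decision is issued), so 16 November 2019 through 8 December 2019; 25 November 2019 falls inside that range.
Step 2: the window is 23–53 days after 25 November 2019 (when the written protest is filed), so 18 December 2019 through 17 January 2020; done 25 December 2019 — within the window.
Step 3: 55 days after 25 December 2019 (when the protest is served on the awardee) is 18 February 2020; done 26 December 2019 — timely.
Step 4: the window is 14–59 days after 26 December 2019 (when the protest bond is posted), so 9 January 2020 through 23 February 2020; done 12 January 2020, which is between those dates.
Step 5: the window is 10–23 days after 11 February 2020 (end of the 30-day review period, which began when the statement of grounds is filed on 12 January 2020), so 21 February 2020 through 5 March 2020; done 22 February 2020, which is between those dates.
Step 6: 66 days after 22 February 2020 (when the procurement file is requested) is 28 April 2020; completed 26 April 2020, before the deadline.
Step 7: 87 days after 11 May 2020 (end of the 15-day objection period, which began when supplemental grounds are filed on 26 April 2020) is 6 August 2020; done 5 August 2020 — timely.

Yes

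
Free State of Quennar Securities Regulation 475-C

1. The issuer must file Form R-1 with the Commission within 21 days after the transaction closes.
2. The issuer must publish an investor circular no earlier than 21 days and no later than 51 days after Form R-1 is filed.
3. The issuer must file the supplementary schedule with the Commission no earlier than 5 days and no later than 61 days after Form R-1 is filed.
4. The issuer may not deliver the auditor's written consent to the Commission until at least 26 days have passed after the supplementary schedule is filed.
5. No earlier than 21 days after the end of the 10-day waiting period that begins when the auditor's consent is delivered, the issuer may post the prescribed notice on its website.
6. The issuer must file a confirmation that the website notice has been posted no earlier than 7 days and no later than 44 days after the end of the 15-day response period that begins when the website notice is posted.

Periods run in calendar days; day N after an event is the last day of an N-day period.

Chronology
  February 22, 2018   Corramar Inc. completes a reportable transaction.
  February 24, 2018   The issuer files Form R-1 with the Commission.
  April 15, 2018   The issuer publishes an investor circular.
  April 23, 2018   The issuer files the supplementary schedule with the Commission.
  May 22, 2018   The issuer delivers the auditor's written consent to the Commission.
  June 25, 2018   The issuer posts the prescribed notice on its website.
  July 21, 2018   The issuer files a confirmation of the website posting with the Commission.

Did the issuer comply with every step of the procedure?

Step 1: 21 days after February 22, 2018 (when the transaction closes) is March 15, 2018; done February 24, 2018 — timely.
Step 2: the window is 21–51 days after February 24, 2018 (when Form R-1 is filed), so March 17, 2018 through April 16, 2018; done April 15, 2018 — within the window.
Step 3: the window is 5–61 days after February 24, 2018 (when Form R-1 is filed), so March 1, 2018 through April 26, 2018; April 23, 2018 falls inside that range.
Step 4: the earliest permitted date is 26 days after April 23, 2018 (when the supplementary schedule is filed), i.e. May 19, 2018; done May 22, 2018 — permitted.
Step 5: the earliest permitted date is 21 days after June 1, 2018 (end of the 10-day waiting period, which began when the auditor's consent is delivered on May 22, 2018), i.e. June 22, 2018; done June 25, 2018, after the minimum wait.
Step 6: the window is 7–44 days after July 10, 2018 (end of the 15-day response period, which began when the website notice is posted on June 25, 2018), so July 17, 2018 through August 23, 2018; done July 21, 2018, which is between those dates.

Yes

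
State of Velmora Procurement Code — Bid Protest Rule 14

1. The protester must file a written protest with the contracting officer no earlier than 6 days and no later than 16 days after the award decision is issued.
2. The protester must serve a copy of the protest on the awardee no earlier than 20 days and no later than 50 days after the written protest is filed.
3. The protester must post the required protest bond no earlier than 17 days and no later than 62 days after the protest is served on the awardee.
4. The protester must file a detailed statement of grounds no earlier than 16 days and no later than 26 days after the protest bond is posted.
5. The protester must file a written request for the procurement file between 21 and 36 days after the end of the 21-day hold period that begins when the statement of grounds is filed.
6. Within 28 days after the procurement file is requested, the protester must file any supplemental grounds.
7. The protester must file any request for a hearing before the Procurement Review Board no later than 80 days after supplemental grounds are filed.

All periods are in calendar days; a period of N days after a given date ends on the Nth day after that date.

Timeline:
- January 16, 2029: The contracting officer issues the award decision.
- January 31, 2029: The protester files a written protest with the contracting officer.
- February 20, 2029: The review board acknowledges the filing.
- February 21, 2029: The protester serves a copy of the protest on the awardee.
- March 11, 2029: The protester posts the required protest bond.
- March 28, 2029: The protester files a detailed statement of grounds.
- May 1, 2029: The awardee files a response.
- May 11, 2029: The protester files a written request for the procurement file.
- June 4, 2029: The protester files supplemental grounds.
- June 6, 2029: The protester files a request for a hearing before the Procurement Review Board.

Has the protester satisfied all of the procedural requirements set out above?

Yes

Step 1 — 6 and 16 days from January 16, 2029 (when the award decision is issued) are January 22, 2029 and February 1, 2029 respectively; January 31, 2029 falls inside that range.
Step 2 — 20 and 50 days from January 31, 2029 (when the written protest is filed) are February 20, 2029 and March 22, 2029 respectively; done February 21, 2029, which is between those dates.
Step 3 — 17 and 62 days from February 21, 2029 (when the protest is served on the awardee) are March 10, 2029 and April 24, 2029 respectively; done March 11, 2029 — within the window.
Step 4 — 16 and 26 days from March 11, 2029 (when the protest bond is posted) are March 27, 2029 and April 6, 2029 respectively; done March 28, 2029, which is between those dates.
Step 5 — 21 and 36 days from April 18, 2029 (end of the 21-day hold period, which began when the statement of grounds is filed on March 28, 2029) are May 9, 2029 and May 24, 2029 respectively; done May 11, 2029 — within the window.
Step 6 — counting 28 days from May 11, 2029 (when the procurement file is requested) gives a deadline of June 8, 2029; June 4, 2029 is within that limit.
Step 7 — counting 80 days from June 4, 2029 (when supplemental grounds are filed) gives a deadline of August 23, 2029; done June 6, 2029 — timely.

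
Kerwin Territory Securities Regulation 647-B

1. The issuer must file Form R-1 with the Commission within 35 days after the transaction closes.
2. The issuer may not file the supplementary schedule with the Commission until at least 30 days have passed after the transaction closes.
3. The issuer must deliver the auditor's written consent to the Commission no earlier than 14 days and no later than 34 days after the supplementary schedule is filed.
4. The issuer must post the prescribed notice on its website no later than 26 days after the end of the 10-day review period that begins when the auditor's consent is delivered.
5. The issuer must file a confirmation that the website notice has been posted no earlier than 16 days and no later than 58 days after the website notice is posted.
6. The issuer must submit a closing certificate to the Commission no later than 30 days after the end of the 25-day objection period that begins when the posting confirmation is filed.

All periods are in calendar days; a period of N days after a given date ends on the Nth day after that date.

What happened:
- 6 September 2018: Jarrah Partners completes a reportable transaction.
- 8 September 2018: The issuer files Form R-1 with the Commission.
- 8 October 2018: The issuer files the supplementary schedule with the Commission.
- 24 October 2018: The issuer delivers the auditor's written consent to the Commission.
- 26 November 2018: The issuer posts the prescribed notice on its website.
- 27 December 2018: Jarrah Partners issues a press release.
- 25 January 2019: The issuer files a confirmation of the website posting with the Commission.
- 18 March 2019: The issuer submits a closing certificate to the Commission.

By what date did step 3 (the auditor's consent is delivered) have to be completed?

Step 3 runs from 8 October 2018, when the supplementary schedule is filed. The window is 14–34 days after 8 October 2018; it closes on 11 November 2018.

11 November 2018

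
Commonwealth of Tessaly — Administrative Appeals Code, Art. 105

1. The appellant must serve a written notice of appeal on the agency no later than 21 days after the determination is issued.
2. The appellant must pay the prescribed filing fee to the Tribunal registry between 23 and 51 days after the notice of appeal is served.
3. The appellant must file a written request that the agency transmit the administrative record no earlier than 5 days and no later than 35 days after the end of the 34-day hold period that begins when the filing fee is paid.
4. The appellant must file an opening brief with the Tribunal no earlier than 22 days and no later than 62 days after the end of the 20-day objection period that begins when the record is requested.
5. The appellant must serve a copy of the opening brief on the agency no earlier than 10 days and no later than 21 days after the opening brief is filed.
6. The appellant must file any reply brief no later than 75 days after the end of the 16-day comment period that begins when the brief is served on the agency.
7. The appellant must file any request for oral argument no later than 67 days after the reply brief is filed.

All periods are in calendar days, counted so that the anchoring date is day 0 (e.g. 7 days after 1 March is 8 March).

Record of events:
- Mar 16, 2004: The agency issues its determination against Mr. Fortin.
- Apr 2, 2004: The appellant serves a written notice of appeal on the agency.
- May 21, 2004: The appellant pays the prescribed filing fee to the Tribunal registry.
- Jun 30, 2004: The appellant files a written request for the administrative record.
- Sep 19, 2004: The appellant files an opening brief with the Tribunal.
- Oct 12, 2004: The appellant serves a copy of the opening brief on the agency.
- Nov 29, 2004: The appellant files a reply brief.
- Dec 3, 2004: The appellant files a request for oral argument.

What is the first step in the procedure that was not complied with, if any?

Step 5

Step 1 — counting 21 days from Mar 16, 2004 (when the determination is issued) gives a deadline of Apr 6, 2004; completed Apr 2, 2004, before the deadline.
Step 2 — 23 and 51 days from Apr 2, 2004 (when the notice of appeal is served) are Apr 25, 2004 and May 23, 2004 respectively; May 21, 2004 falls inside that range.
Step 3 — 5 and 35 days from Jun 24, 2004 (end of the 34-day hold period, which began when the filing fee is paid on May 21, 2004) are Jun 29, 2004 and Jul 29, 2004 respectively; Jun 30, 2004 falls inside that range.
Step 4 — 22 and 62 days from Jul 20, 2004 (end of the 20-day objection period, which began when the record is requested on Jun 30, 2004) are Aug 11, 2004 and Sep 20, 2004 respectively; Sep 19, 2004 falls inside that range.
Step 5 — 10 and 21 days from Sep 19, 2004 (when the opening brief is filed) are Sep 29, 2004 and Oct 10, 2004 respectively; done Oct 12, 2004 — 2 days after the window closed.
No need to go further; step 5 was not satisfied.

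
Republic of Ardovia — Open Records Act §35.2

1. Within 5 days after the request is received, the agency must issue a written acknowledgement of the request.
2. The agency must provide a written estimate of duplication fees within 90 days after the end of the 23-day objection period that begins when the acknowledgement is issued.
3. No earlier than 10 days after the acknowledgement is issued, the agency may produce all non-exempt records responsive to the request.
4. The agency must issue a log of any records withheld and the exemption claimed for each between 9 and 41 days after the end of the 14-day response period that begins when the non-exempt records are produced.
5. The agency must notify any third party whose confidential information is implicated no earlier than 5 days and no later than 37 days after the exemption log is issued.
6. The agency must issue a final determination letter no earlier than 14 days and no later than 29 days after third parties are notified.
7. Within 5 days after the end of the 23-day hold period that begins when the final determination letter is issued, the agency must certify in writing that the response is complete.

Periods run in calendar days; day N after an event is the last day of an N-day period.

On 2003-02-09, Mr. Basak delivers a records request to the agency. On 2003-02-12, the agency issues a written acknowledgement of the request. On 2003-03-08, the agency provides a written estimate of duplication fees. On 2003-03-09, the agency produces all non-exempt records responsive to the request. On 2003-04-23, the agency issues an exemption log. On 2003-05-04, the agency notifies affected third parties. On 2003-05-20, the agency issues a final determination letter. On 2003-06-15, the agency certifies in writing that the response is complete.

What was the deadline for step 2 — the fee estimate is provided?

2003-06-05

The acknowledgement is issued on 2003-02-12; the 23-day objection period therefore ends 2003-03-07, and step 2 runs from that date. 90 days after 2003-03-07 is 2003-06-05.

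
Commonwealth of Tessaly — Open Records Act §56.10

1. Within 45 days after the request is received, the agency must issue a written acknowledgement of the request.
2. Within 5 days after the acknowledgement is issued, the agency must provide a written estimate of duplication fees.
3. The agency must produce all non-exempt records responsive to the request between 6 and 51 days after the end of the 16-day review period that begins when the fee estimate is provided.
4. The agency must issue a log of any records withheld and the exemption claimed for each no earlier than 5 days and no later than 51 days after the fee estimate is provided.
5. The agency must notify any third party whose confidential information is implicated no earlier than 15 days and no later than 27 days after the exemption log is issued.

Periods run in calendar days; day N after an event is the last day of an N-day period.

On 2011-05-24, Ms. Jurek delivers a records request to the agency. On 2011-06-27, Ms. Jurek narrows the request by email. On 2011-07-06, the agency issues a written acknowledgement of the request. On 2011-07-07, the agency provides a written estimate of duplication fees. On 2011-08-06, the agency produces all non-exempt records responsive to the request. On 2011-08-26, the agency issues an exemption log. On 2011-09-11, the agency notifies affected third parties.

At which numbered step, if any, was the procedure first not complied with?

Step 1: 45 days after 2011-05-24 (when the request is received) is 2011-07-08; done 2011-07-06 — timely.
Step 2: 5 days after 2011-07-06 (when the acknowledgement is issued) is 2011-07-11; done 2011-07-07 — timely.
Step 3: the window is 6–51 days after 2011-07-23 (end of the 16-day review period, which began when the fee estimate is provided on 2011-07-07), so 2011-07-29 through 2011-09-12; done 2011-08-06, which is between those dates.
Step 4: the window is 5–51 days after 2011-07-07 (when the fee estimate is provided), so 2011-07-12 through 2011-08-27; 2011-08-26 falls inside that range.
Step 5: the window is 15–27 days after 2011-08-26 (when the exemption log is issued), so 2011-09-10 through 2011-09-22; 2011-09-11 falls inside that range.

None — every step was satisfied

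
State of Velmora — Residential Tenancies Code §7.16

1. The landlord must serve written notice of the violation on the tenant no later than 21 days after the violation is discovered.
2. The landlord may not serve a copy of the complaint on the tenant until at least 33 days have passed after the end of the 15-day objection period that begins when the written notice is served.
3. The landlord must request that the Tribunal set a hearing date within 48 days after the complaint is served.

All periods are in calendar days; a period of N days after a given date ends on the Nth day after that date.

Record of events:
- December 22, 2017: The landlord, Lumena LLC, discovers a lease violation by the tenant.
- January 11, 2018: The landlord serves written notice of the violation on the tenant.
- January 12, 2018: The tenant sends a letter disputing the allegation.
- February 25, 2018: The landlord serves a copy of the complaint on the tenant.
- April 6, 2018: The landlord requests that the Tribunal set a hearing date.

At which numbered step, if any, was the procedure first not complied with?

Step 2

(1) due by December 22, 2017 + 21 days = January 12, 2018; completed January 11, 2018, before the deadline.
(2) permitted from January 26, 2018 + 33 days = February 28, 2018 onward; done February 25, 2018 — 3 days too early.
Later steps need not be reached.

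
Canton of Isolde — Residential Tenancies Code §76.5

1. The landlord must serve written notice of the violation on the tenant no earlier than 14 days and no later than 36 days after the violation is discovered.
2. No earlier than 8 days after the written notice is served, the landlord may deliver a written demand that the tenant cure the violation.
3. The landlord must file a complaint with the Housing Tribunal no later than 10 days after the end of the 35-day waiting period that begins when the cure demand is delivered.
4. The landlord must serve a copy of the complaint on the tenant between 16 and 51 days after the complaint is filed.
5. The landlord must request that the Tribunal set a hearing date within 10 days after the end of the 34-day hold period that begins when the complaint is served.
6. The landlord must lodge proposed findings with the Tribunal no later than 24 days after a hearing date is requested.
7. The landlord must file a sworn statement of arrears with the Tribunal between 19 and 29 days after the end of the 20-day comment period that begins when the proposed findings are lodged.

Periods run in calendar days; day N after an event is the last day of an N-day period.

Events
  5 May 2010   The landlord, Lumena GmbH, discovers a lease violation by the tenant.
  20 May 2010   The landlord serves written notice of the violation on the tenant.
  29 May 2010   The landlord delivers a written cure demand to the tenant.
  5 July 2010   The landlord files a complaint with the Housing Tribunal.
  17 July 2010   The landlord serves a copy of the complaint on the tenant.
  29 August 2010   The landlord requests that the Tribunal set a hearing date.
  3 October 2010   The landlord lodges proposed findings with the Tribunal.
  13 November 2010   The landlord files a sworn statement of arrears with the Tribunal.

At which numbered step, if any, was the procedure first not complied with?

Step 4

Step 1 — 14 and 36 days from 5 May 2010 (when the violation is discovered) are 19 May 2010 and 10 June 2010 respectively; 20 May 2010 falls inside that range.
Step 2 — must wait 8 days from 20 May 2010 (when the written notice is served), so not before 28 May 2010; done 29 May 2010 — permitted.
Step 3 — counting 10 days from 3 July 2010 (end of the 35-day waiting period, which began when the cure demand is delivered on 29 May 2010) gives a deadline of 13 July 2010; done 5 July 2010 — timely.
Step 4 — 16 and 51 days from 5 July 2010 (when the complaint is filed) are 21 July 2010 and 25 August 2010 respectively; 17 July 2010 is 4 days too early.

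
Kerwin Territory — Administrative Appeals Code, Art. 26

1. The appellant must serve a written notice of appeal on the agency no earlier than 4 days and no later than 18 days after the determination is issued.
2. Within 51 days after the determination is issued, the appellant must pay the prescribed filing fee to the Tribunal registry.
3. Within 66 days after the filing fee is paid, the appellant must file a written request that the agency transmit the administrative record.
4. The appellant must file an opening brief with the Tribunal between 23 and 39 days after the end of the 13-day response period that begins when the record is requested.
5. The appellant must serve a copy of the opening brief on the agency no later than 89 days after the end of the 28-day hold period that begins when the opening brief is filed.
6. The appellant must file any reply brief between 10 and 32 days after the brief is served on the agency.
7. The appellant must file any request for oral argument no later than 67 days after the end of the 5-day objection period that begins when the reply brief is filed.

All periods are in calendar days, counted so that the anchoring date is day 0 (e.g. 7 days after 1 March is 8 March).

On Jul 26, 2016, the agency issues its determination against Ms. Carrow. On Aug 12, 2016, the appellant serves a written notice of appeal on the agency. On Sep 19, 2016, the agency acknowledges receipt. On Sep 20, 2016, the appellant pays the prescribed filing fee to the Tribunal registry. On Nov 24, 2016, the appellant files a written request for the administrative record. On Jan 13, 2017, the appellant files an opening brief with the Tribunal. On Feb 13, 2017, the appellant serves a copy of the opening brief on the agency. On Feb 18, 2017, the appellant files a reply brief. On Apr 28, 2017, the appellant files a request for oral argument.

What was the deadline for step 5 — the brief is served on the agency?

May 10, 2017

The opening brief is filed on Jan 13, 2017; the 28-day hold period therefore ends Feb 10, 2017, and step 5 runs from that date. 89 days after Feb 10, 2017 is May 10, 2017.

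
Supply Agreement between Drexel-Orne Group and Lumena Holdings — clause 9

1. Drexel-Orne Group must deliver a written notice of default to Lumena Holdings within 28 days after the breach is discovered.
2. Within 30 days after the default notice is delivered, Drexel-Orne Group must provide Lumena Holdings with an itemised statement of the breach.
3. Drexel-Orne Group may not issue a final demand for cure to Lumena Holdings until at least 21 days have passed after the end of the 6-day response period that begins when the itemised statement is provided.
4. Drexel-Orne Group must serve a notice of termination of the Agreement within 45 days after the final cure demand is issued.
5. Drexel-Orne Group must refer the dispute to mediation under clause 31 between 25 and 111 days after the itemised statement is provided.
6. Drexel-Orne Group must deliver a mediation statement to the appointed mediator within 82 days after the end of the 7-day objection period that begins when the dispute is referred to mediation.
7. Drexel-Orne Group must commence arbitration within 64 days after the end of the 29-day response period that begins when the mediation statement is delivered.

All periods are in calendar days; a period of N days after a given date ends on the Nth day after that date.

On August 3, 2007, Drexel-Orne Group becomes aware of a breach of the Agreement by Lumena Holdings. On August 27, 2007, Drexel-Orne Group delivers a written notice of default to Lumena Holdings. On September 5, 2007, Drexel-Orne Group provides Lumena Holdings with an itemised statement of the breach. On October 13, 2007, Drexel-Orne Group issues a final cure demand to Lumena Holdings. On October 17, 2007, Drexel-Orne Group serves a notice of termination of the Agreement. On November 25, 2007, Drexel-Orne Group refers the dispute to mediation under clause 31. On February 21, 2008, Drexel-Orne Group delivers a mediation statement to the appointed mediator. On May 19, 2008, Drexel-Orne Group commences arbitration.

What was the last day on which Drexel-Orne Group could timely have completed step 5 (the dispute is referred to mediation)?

Step 5 runs from September 5, 2007, when the itemised statement is provided. The window is 25–111 days after September 5, 2007; it closes on December 25, 2007.

December 25, 2007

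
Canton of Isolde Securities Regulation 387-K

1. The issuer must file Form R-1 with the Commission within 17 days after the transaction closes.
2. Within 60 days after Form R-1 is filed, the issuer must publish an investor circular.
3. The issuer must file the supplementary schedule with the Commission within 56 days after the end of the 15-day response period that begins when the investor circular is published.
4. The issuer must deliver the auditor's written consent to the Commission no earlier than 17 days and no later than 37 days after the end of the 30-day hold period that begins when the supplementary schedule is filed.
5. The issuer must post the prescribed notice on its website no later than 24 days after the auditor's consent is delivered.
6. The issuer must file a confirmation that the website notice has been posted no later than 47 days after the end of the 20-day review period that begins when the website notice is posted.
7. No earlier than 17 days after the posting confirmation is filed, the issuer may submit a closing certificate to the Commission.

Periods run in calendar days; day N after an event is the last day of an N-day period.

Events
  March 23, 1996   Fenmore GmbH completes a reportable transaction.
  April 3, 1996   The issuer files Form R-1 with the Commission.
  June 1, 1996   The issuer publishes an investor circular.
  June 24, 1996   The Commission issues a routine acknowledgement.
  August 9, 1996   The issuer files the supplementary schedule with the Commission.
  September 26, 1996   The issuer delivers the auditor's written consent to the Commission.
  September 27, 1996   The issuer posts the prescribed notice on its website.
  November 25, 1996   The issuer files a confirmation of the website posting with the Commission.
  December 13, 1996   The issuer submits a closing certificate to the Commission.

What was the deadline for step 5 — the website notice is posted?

October 20, 1996

Step 5 runs from September 26, 1996, when the auditor's consent is delivered. 24 days after September 26, 1996 is October 20, 1996.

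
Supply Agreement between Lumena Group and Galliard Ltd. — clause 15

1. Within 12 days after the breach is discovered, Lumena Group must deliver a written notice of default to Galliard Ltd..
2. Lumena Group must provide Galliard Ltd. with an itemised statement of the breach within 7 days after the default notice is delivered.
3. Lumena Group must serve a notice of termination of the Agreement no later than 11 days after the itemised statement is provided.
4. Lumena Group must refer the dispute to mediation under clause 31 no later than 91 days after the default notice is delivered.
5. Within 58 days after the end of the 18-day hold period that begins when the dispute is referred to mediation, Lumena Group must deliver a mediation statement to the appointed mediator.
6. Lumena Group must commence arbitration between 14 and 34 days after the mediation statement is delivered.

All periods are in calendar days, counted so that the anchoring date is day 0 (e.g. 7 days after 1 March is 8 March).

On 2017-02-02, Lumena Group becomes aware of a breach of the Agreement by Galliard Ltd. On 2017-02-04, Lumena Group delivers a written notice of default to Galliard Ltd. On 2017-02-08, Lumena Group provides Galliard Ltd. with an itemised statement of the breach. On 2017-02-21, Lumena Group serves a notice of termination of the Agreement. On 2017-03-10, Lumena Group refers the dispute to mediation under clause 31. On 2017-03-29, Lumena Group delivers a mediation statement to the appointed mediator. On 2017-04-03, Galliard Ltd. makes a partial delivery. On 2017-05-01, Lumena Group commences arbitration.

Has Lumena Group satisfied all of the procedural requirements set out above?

No

Step 1: 12 days after 2017-02-02 (when the breach is discovered) is 2017-02-14; completed 2017-02-04, before the deadline.
Step 2: 7 days after 2017-02-04 (when the default notice is delivered) is 2017-02-11; completed 2017-02-08, before the deadline.
Step 3: 11 days after 2017-02-08 (when the itemised statement is provided) is 2017-02-19; 2017-02-21 misses that deadline by 2 days.
The analysis stops there.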